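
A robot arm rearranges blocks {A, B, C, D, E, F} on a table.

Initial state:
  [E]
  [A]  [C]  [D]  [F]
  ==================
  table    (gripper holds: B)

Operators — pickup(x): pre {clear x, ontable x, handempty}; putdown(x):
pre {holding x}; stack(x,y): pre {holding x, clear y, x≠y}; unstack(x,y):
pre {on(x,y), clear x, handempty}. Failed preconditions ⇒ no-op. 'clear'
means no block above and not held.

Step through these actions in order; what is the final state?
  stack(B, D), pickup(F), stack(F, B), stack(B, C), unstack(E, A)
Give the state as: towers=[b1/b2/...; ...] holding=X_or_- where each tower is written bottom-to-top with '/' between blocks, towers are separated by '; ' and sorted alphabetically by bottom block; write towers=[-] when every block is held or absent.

step 1 (stack(B, D)): towers=[A/E; C; D/B; F] holding=-
step 2 (pickup(F)): towers=[A/E; C; D/B] holding=F
step 3 (stack(F, B)): towers=[A/E; C; D/B/F] holding=-
step 4 (stack(B, C)) [no-op]: towers=[A/E; C; D/B/F] holding=-
step 5 (unstack(E, A)): towers=[A; C; D/B/F] holding=E

towers=[A; C; D/B/F] holding=E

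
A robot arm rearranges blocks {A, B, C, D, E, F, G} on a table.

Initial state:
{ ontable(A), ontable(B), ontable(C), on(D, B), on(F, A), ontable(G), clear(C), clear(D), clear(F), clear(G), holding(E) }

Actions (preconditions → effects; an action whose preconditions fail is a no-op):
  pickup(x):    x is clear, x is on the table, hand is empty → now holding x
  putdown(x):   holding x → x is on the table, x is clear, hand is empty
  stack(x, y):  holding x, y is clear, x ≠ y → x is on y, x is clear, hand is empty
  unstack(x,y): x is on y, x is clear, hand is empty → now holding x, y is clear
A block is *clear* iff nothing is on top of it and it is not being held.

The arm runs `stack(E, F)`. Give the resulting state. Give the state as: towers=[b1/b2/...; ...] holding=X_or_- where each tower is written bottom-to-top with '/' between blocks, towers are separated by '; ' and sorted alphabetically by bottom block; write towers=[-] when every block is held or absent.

towers=[A/F/E; B/D; C; G] holding=-

before: towers=[A/F; B/D; C; G] holding=E
pre[stack(E, F)]: holding(E) yes, clear(F) yes, E≠F yes
all met → apply stack(E, F)
after:  towers=[A/F/E; B/D; C; G] holding=-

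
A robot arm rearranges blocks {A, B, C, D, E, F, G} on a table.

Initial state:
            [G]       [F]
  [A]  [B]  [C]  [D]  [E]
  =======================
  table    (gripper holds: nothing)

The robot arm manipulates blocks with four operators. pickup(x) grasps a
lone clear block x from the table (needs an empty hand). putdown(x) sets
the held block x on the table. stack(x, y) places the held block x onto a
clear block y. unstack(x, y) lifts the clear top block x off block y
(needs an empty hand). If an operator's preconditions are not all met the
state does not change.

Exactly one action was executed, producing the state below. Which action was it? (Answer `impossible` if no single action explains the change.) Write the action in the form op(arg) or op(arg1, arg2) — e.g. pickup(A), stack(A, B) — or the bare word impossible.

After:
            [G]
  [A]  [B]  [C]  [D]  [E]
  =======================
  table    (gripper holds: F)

unstack(F, E)

target: towers=[A; B; C/G; D; E] holding=F
         pickup(B) → towers=[A; C/G; D; E/F] holding=B
     unstack(F, E) → towers=[A; B; C/G; D; E] holding=F  ← match
     unstack(G, C) → towers=[A; B; C; D; E/F] holding=G
         pickup(D) → towers=[A; B; C/G; E/F] holding=D
         pickup(A) → towers=[B; C/G; D; E/F] holding=A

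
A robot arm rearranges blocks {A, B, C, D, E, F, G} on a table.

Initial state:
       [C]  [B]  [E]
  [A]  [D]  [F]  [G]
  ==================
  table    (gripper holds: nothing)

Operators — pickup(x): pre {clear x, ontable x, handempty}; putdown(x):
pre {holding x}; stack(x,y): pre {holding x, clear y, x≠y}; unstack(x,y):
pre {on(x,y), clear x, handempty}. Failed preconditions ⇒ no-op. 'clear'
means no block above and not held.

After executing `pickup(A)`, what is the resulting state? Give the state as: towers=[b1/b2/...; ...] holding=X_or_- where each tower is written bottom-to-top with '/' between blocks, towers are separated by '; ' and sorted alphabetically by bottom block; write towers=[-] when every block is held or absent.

before: towers=[A; D/C; F/B; G/E] holding=-
pre[pickup(A)]: clear(A) ok, ontable(A) ok, handempty ok
all met → apply pickup(A)
after:  towers=[D/C; F/B; G/E] holding=A

towers=[D/C; F/B; G/E] holding=A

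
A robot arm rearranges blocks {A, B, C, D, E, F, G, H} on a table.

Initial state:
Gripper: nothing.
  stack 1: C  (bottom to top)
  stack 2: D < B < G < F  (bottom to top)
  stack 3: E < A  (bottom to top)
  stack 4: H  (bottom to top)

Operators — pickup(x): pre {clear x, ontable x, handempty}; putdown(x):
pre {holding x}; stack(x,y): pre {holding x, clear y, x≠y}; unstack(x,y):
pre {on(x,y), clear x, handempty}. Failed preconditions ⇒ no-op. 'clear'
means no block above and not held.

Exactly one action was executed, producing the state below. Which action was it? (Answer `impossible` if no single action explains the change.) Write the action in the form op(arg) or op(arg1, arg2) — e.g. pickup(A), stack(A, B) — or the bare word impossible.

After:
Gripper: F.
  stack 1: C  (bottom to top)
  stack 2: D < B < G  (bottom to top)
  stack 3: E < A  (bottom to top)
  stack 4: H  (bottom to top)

target: towers=[C; D/B/G; E/A; H] holding=F
     unstack(A, E) → towers=[C; D/B/G/F; E; H] holding=A
         pickup(H) → towers=[C; D/B/G/F; E/A] holding=H
     unstack(F, G) → towers=[C; D/B/G; E/A; H] holding=F  ← match
         pickup(C) → towers=[D/B/G/F; E/A; H] holding=C

unstack(F, G)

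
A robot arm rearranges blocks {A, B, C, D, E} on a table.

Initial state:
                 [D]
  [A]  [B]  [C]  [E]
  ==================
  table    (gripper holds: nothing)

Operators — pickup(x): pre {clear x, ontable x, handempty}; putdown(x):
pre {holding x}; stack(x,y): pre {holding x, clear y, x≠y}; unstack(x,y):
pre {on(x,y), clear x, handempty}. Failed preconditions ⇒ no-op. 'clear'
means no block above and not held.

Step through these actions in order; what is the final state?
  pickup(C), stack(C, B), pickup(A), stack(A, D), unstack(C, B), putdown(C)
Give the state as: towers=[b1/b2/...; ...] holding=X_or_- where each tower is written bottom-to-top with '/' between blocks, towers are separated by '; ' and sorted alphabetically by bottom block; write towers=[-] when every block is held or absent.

towers=[B; C; E/D/A] holding=-

step 1 (pickup(C)): towers=[A; B; E/D] holding=C
step 2 (stack(C, B)): towers=[A; B/C; E/D] holding=-
step 3 (pickup(A)): towers=[B/C; E/D] holding=A
step 4 (stack(A, D)): towers=[B/C; E/D/A] holding=-
step 5 (unstack(C, B)): towers=[B; E/D/A] holding=C
step 6 (putdown(C)): towers=[B; C; E/D/A] holding=-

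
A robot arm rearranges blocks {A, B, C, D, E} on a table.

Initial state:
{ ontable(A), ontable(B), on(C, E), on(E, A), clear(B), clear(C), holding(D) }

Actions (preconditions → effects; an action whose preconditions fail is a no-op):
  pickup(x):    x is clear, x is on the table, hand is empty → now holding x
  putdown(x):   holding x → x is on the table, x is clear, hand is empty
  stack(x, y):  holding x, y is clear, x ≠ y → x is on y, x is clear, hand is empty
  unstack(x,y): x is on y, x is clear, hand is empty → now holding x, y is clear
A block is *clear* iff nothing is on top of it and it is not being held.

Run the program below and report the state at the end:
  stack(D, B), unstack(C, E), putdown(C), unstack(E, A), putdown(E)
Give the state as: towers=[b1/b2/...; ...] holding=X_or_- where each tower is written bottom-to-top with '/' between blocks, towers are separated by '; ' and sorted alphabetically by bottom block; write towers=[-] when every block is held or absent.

towers=[A; B/D; C; E] holding=-

step 1 (stack(D, B)): towers=[A/E/C; B/D] holding=-
step 2 (unstack(C, E)): towers=[A/E; B/D] holding=C
step 3 (putdown(C)): towers=[A/E; B/D; C] holding=-
step 4 (unstack(E, A)): towers=[A; B/D; C] holding=E
step 5 (putdown(E)): towers=[A; B/D; C; E] holding=-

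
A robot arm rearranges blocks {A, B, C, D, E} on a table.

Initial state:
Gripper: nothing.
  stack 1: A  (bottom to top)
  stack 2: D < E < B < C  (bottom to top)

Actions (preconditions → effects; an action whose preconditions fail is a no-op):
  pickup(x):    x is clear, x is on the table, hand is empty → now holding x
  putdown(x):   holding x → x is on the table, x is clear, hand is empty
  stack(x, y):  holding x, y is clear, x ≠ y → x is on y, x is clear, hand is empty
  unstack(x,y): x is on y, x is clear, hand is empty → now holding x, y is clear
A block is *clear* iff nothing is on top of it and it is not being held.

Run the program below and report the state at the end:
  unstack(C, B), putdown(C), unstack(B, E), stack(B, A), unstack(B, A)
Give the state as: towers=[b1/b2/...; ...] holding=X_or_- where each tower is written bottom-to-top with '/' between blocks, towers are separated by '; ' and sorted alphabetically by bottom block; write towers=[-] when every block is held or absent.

step 1 (unstack(C, B)): towers=[A; D/E/B] holding=C
step 2 (putdown(C)): towers=[A; C; D/E/B] holding=-
step 3 (unstack(B, E)): towers=[A; C; D/E] holding=B
step 4 (stack(B, A)): towers=[A/B; C; D/E] holding=-
step 5 (unstack(B, A)): towers=[A; C; D/E] holding=B

towers=[A; C; D/E] holding=B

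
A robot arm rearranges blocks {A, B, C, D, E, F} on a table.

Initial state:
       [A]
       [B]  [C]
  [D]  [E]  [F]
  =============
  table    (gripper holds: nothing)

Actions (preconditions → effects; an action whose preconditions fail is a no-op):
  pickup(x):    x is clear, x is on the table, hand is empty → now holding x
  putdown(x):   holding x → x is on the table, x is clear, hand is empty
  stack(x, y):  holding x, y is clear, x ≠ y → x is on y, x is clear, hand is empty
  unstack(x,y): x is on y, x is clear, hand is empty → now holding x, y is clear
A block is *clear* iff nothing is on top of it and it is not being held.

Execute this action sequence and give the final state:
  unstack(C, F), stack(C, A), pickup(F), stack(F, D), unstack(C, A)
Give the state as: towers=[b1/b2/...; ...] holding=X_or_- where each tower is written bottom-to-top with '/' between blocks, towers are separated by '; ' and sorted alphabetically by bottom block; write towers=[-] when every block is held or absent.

towers=[D/F; E/B/A] holding=C

step 1 (unstack(C, F)): towers=[D; E/B/A; F] holding=C
step 2 (stack(C, A)): towers=[D; E/B/A/C; F] holding=-
step 3 (pickup(F)): towers=[D; E/B/A/C] holding=F
step 4 (stack(F, D)): towers=[D/F; E/B/A/C] holding=-
step 5 (unstack(C, A)): towers=[D/F; E/B/A] holding=C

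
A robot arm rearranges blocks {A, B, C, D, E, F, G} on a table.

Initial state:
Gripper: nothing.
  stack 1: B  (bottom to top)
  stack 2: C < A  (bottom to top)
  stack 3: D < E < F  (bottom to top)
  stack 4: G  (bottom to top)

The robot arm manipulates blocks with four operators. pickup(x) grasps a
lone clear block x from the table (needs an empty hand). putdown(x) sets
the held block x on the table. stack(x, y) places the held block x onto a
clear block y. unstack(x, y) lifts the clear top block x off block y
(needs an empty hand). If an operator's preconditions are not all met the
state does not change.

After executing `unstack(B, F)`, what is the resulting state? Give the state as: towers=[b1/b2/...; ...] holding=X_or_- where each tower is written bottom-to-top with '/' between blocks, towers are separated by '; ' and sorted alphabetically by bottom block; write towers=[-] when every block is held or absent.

before: towers=[B; C/A; D/E/F; G] holding=-
pre[unstack(B, F)]: on(B,F) no, clear(B) yes, handempty yes
on(B,F) unmet → unstack(B, F) is a no-op
after:  towers=[B; C/A; D/E/F; G] holding=-

towers=[B; C/A; D/E/F; G] holding=-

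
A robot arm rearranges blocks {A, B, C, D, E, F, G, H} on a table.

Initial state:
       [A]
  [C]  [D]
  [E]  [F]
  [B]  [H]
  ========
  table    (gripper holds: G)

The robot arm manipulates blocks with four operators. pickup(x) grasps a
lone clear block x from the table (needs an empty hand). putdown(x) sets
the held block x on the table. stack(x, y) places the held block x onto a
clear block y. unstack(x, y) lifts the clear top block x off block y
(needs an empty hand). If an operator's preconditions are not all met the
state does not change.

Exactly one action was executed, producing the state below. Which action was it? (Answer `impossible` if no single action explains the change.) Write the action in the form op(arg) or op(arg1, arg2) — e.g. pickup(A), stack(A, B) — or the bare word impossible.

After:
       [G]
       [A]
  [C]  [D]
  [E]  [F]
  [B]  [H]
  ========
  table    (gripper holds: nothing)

stack(G, A)

target: towers=[B/E/C; H/F/D/A/G] holding=-
        putdown(G) → towers=[B/E/C; G; H/F/D/A] holding=-
       stack(G, A) → towers=[B/E/C; H/F/D/A/G] holding=-  ← match
       stack(G, C) → towers=[B/E/C/G; H/F/D/A] holding=-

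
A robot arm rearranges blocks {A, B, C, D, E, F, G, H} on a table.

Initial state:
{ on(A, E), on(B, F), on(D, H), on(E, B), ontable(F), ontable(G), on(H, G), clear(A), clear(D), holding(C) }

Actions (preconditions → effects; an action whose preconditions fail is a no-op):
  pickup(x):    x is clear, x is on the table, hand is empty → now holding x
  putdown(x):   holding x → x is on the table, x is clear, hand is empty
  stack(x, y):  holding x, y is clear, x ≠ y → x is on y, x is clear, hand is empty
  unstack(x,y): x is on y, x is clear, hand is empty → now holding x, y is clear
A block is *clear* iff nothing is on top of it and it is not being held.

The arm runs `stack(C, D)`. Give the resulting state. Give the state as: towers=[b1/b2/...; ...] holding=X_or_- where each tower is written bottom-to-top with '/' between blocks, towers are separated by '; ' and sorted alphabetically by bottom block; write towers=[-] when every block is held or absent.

towers=[F/B/E/A; G/H/D/C] holding=-

before: towers=[F/B/E/A; G/H/D] holding=C
pre[stack(C, D)]: holding(C) ok, clear(D) ok, C≠D ok
all met → apply stack(C, D)
after:  towers=[F/B/E/A; G/H/D/C] holding=-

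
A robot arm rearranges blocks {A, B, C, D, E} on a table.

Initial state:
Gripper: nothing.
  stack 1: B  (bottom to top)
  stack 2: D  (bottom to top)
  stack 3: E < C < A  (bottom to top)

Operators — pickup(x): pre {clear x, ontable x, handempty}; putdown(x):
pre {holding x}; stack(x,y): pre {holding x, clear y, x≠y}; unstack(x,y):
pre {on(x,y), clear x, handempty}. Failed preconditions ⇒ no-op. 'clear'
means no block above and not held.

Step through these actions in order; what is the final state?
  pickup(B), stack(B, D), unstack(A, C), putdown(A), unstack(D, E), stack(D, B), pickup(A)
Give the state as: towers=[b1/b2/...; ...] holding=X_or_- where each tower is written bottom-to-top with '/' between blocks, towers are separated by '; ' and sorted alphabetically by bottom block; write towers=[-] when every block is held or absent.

towers=[D/B; E/C] holding=A

step 1 (pickup(B)): towers=[D; E/C/A] holding=B
step 2 (stack(B, D)): towers=[D/B; E/C/A] holding=-
step 3 (unstack(A, C)): towers=[D/B; E/C] holding=A
step 4 (putdown(A)): towers=[A; D/B; E/C] holding=-
step 5 (unstack(D, E)) [no-op]: towers=[A; D/B; E/C] holding=-
step 6 (stack(D, B)) [no-op]: towers=[A; D/B; E/C] holding=-
step 7 (pickup(A)): towers=[D/B; E/C] holding=A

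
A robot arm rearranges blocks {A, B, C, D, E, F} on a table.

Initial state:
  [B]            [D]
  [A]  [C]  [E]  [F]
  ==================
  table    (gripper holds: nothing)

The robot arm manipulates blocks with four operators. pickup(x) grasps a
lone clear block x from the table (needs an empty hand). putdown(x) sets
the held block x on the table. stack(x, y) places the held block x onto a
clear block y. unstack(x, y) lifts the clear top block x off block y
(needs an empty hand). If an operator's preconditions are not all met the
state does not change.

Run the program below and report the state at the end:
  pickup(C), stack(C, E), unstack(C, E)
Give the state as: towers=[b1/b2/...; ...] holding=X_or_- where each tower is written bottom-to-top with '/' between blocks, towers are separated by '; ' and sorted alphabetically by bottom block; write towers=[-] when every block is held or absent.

towers=[A/B; E; F/D] holding=C

step 1 (pickup(C)): towers=[A/B; E; F/D] holding=C
step 2 (stack(C, E)): towers=[A/B; E/C; F/D] holding=-
step 3 (unstack(C, E)): towers=[A/B; E; F/D] holding=C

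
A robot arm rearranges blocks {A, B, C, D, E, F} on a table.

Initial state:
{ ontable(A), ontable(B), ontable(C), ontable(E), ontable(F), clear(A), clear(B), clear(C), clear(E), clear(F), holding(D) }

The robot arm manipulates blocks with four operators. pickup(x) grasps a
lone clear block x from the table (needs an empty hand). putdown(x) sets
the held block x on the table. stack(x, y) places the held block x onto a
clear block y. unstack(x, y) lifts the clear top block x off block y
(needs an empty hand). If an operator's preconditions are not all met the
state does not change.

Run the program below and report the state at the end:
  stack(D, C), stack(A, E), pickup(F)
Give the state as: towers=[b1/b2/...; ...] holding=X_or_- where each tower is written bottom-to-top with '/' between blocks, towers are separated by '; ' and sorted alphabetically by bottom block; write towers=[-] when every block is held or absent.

towers=[A; B; C/D; E] holding=F

step 1 (stack(D, C)): towers=[A; B; C/D; E; F] holding=-
step 2 (stack(A, E)) [no-op]: towers=[A; B; C/D; E; F] holding=-
step 3 (pickup(F)): towers=[A; B; C/D; E] holding=F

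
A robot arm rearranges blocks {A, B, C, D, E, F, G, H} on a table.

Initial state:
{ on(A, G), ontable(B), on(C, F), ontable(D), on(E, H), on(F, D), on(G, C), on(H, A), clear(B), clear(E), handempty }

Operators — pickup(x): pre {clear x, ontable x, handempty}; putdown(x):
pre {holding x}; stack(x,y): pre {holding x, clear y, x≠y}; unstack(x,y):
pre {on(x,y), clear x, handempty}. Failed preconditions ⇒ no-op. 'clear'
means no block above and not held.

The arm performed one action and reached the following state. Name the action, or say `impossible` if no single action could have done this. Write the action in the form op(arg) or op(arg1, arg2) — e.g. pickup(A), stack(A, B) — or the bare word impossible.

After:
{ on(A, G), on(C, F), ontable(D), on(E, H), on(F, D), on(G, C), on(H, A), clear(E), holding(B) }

target: towers=[D/F/C/G/A/H/E] holding=B
     unstack(E, H) → towers=[B; D/F/C/G/A/H] holding=E
         pickup(B) → towers=[D/F/C/G/A/H/E] holding=B  ← match

pickup(B)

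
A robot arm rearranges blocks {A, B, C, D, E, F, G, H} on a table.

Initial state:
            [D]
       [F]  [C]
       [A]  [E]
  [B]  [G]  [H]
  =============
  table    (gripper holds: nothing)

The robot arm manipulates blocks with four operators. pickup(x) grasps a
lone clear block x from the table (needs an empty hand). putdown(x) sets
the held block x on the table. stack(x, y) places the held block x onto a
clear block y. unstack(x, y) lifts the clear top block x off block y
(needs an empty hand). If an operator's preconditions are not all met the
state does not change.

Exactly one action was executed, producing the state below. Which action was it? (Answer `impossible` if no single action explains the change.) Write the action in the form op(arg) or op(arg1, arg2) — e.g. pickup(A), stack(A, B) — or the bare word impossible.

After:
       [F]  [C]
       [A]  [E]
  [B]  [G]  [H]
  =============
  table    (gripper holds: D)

unstack(D, C)

target: towers=[B; G/A/F; H/E/C] holding=D
         pickup(B) → towers=[G/A/F; H/E/C/D] holding=B
     unstack(F, A) → towers=[B; G/A; H/E/C/D] holding=F
     unstack(D, C) → towers=[B; G/A/F; H/E/C] holding=D  ← match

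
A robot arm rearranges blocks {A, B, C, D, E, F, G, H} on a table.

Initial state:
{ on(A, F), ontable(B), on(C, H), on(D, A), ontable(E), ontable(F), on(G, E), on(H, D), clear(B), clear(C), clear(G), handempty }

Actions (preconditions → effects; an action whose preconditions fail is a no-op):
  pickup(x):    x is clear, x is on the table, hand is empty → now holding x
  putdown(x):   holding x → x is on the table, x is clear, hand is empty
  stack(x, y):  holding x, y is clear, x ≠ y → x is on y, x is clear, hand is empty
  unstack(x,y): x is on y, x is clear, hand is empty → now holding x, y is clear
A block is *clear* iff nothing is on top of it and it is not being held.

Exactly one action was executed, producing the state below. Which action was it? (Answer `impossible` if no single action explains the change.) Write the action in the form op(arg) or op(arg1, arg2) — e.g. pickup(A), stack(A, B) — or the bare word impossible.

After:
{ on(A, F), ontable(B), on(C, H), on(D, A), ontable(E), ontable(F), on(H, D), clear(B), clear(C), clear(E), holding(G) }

unstack(G, E)

target: towers=[B; E; F/A/D/H/C] holding=G
     unstack(G, E) → towers=[B; E; F/A/D/H/C] holding=G  ← match
         pickup(B) → towers=[E/G; F/A/D/H/C] holding=B
     unstack(C, H) → towers=[B; E/G; F/A/D/H] holding=C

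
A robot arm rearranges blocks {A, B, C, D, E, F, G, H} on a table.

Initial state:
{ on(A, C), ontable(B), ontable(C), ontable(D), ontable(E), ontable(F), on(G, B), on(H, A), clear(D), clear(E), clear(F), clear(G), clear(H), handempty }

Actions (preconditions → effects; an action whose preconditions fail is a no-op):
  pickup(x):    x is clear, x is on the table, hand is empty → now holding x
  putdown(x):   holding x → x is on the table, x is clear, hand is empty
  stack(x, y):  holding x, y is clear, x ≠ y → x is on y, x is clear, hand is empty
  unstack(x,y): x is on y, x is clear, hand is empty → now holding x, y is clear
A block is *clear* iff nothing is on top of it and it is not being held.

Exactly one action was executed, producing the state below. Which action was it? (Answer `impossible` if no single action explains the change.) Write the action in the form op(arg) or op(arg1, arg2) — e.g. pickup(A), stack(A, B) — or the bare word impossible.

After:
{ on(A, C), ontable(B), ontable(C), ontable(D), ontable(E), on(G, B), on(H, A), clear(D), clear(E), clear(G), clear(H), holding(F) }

target: towers=[B/G; C/A/H; D; E] holding=F
     unstack(G, B) → towers=[B; C/A/H; D; E; F] holding=G
         pickup(E) → towers=[B/G; C/A/H; D; F] holding=E
     unstack(H, A) → towers=[B/G; C/A; D; E; F] holding=H
         pickup(F) → towers=[B/G; C/A/H; D; E] holding=F  ← match
         pickup(D) → towers=[B/G; C/A/H; E; F] holding=D

pickup(F)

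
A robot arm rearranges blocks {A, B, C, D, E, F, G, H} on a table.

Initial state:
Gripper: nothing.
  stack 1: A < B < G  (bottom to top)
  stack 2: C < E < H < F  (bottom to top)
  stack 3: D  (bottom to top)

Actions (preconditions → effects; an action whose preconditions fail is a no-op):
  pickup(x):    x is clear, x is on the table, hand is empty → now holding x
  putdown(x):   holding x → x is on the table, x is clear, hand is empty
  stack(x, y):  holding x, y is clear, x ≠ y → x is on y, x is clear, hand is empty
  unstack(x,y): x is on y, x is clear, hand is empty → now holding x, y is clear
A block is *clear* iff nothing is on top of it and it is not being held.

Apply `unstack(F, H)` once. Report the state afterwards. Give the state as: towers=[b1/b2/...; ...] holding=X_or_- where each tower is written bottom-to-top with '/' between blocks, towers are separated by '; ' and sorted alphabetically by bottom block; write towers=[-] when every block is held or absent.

before: towers=[A/B/G; C/E/H/F; D] holding=-
pre[unstack(F, H)]: on(F,H) ok, clear(F) ok, handempty ok
all met → apply unstack(F, H)
after:  towers=[A/B/G; C/E/H; D] holding=F

towers=[A/B/G; C/E/H; D] holding=F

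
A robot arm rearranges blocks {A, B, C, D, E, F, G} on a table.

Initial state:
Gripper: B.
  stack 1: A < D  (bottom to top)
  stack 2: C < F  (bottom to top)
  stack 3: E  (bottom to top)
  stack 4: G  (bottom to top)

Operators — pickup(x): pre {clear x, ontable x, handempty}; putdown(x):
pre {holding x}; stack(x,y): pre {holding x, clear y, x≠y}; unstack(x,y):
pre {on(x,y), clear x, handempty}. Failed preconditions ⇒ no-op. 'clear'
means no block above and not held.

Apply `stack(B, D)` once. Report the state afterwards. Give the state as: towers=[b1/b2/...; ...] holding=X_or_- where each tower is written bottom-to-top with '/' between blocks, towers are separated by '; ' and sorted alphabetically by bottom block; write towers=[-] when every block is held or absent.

before: towers=[A/D; C/F; E; G] holding=B
pre[stack(B, D)]: holding(B) yes, clear(D) yes, B≠D yes
all met → apply stack(B, D)
after:  towers=[A/D/B; C/F; E; G] holding=-

towers=[A/D/B; C/F; E; G] holding=-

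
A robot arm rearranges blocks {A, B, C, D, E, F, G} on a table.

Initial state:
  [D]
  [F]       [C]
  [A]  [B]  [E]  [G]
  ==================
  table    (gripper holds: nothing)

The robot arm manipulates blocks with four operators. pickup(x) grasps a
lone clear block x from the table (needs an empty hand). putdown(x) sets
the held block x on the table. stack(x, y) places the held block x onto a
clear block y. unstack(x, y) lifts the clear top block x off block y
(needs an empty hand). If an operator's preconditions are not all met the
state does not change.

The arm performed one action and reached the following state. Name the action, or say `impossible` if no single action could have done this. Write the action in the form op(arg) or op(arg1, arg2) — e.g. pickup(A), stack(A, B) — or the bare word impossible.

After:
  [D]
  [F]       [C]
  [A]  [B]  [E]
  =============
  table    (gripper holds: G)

pickup(G)

target: towers=[A/F/D; B; E/C] holding=G
         pickup(B) → towers=[A/F/D; E/C; G] holding=B
         pickup(G) → towers=[A/F/D; B; E/C] holding=G  ← match
     unstack(D, F) → towers=[A/F; B; E/C; G] holding=D
     unstack(C, E) → towers=[A/F/D; B; E; G] holding=C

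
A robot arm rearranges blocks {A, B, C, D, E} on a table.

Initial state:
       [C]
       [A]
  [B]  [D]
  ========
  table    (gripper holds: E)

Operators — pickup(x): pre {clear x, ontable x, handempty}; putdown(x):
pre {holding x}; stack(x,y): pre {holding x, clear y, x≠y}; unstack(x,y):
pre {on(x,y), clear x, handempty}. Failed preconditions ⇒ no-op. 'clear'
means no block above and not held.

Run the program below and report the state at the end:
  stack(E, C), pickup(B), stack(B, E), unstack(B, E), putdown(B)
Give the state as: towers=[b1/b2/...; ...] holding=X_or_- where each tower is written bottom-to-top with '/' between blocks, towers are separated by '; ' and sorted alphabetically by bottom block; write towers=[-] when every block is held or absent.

towers=[B; D/A/C/E] holding=-

step 1 (stack(E, C)): towers=[B; D/A/C/E] holding=-
step 2 (pickup(B)): towers=[D/A/C/E] holding=B
step 3 (stack(B, E)): towers=[D/A/C/E/B] holding=-
step 4 (unstack(B, E)): towers=[D/A/C/E] holding=B
step 5 (putdown(B)): towers=[B; D/A/C/E] holding=-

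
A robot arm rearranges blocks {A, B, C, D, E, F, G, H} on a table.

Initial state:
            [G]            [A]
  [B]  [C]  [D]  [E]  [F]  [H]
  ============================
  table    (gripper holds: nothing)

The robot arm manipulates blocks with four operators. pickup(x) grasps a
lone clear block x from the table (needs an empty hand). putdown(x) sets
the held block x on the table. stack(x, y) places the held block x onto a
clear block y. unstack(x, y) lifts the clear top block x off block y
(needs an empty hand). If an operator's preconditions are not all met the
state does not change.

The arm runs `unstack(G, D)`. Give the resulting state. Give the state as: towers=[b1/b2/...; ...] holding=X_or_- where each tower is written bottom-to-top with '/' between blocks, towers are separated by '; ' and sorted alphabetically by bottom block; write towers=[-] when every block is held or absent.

before: towers=[B; C; D/G; E; F; H/A] holding=-
pre[unstack(G, D)]: on(G,D) ok, clear(G) ok, handempty ok
all met → apply unstack(G, D)
after:  towers=[B; C; D; E; F; H/A] holding=G

towers=[B; C; D; E; F; H/A] holding=G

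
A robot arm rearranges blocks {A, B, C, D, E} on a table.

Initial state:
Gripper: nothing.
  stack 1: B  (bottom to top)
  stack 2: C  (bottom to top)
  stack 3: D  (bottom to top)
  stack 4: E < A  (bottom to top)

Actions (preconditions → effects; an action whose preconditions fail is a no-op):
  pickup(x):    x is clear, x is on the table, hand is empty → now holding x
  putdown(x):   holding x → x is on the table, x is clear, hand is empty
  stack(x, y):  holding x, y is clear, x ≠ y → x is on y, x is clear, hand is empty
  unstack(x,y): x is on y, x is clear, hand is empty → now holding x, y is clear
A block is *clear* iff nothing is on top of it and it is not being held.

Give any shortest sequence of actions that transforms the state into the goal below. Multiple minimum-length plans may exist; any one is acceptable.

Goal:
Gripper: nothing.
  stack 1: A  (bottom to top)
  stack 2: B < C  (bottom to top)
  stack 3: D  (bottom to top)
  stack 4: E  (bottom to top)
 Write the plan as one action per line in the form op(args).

step 1 (unstack(A, E)): towers=[B; C; D; E] holding=A
step 2 (putdown(A)): towers=[A; B; C; D; E] holding=-
step 3 (pickup(C)): towers=[A; B; D; E] holding=C
step 4 (stack(C, B)): towers=[A; B/C; D; E] holding=-
goal check: towers=[A; B/C; D; E] holding=- — reached (length 4, optimal by BFS)

unstack(A, E)
putdown(A)
pickup(C)
stack(C, B)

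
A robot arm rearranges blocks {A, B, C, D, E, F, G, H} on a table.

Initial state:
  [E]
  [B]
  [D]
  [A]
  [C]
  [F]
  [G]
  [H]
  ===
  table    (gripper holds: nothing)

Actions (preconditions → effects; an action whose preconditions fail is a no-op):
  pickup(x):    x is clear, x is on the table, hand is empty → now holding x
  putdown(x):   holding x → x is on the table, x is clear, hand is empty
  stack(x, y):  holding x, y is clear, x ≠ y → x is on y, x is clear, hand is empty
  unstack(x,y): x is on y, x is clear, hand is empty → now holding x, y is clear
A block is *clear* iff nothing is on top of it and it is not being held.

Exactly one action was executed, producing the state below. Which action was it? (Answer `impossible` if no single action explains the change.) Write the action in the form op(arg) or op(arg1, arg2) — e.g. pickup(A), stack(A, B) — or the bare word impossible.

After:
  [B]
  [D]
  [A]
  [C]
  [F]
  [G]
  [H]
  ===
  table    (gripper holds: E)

target: towers=[H/G/F/C/A/D/B] holding=E
     unstack(E, B) → towers=[H/G/F/C/A/D/B] holding=E  ← match

unstack(E, B)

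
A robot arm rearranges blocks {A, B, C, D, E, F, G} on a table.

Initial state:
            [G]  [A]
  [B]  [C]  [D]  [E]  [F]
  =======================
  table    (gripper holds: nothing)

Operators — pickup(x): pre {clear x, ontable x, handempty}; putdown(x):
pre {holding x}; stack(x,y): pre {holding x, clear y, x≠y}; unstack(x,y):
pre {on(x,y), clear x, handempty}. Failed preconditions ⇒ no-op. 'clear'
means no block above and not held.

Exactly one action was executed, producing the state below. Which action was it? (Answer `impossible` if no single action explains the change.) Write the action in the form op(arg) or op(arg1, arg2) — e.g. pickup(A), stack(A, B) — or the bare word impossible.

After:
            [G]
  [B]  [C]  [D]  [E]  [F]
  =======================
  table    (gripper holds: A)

unstack(A, E)

target: towers=[B; C; D/G; E; F] holding=A
         pickup(B) → towers=[C; D/G; E/A; F] holding=B
         pickup(F) → towers=[B; C; D/G; E/A] holding=F
     unstack(G, D) → towers=[B; C; D; E/A; F] holding=G
     unstack(A, E) → towers=[B; C; D/G; E; F] holding=A  ← match
         pickup(C) → towers=[B; D/G; E/A; F] holding=C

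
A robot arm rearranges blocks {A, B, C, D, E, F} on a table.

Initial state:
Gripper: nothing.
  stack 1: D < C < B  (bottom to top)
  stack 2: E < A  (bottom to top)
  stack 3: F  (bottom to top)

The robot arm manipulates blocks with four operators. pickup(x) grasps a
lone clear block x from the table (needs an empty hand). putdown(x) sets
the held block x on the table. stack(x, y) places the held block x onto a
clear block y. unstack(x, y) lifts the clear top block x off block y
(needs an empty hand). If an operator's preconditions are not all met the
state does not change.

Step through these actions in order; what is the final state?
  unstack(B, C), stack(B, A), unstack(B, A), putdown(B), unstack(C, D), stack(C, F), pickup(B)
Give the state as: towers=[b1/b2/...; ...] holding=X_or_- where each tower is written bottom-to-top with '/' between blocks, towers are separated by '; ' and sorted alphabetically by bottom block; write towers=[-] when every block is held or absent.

towers=[D; E/A; F/C] holding=B

step 1 (unstack(B, C)): towers=[D/C; E/A; F] holding=B
step 2 (stack(B, A)): towers=[D/C; E/A/B; F] holding=-
step 3 (unstack(B, A)): towers=[D/C; E/A; F] holding=B
step 4 (putdown(B)): towers=[B; D/C; E/A; F] holding=-
step 5 (unstack(C, D)): towers=[B; D; E/A; F] holding=C
step 6 (stack(C, F)): towers=[B; D; E/A; F/C] holding=-
step 7 (pickup(B)): towers=[D; E/A; F/C] holding=B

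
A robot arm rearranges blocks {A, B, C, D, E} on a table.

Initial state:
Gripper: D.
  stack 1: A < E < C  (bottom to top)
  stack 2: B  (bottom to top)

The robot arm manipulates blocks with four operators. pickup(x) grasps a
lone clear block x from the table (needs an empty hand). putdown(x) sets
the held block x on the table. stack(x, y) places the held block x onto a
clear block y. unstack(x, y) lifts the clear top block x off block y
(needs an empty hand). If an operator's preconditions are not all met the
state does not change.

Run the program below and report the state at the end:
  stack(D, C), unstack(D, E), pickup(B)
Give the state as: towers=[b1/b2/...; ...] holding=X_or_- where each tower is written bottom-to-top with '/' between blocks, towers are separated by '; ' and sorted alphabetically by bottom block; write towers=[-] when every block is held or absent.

towers=[A/E/C/D] holding=B

step 1 (stack(D, C)): towers=[A/E/C/D; B] holding=-
step 2 (unstack(D, E)) [no-op]: towers=[A/E/C/D; B] holding=-
step 3 (pickup(B)): towers=[A/E/C/D] holding=B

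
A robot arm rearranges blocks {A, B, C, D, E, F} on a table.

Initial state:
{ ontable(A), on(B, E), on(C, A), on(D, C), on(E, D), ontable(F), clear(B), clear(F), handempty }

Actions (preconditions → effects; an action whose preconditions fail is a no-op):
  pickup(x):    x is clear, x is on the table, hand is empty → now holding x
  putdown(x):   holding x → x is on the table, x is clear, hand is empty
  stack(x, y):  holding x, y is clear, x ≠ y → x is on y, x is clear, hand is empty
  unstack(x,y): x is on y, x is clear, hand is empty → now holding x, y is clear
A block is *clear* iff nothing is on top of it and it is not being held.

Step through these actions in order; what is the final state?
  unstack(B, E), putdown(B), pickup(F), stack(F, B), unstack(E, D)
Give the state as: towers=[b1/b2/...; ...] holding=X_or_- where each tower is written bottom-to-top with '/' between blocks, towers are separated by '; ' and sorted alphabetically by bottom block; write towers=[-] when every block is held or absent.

step 1 (unstack(B, E)): towers=[A/C/D/E; F] holding=B
step 2 (putdown(B)): towers=[A/C/D/E; B; F] holding=-
step 3 (pickup(F)): towers=[A/C/D/E; B] holding=F
step 4 (stack(F, B)): towers=[A/C/D/E; B/F] holding=-
step 5 (unstack(E, D)): towers=[A/C/D; B/F] holding=E

towers=[A/C/D; B/F] holding=E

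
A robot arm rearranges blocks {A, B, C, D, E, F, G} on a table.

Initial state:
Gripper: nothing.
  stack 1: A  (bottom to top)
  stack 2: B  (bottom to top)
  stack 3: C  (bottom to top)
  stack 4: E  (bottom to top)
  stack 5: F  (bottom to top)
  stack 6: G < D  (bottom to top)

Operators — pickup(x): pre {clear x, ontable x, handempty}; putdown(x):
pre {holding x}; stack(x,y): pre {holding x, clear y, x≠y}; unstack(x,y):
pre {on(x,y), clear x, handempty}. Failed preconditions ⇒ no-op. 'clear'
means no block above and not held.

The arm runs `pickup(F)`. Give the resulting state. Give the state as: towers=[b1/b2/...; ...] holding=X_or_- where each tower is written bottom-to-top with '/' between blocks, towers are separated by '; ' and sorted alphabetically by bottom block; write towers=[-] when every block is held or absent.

towers=[A; B; C; E; G/D] holding=F

before: towers=[A; B; C; E; F; G/D] holding=-
pre[pickup(F)]: clear(F) ok, ontable(F) ok, handempty ok
all met → apply pickup(F)
after:  towers=[A; B; C; E; G/D] holding=F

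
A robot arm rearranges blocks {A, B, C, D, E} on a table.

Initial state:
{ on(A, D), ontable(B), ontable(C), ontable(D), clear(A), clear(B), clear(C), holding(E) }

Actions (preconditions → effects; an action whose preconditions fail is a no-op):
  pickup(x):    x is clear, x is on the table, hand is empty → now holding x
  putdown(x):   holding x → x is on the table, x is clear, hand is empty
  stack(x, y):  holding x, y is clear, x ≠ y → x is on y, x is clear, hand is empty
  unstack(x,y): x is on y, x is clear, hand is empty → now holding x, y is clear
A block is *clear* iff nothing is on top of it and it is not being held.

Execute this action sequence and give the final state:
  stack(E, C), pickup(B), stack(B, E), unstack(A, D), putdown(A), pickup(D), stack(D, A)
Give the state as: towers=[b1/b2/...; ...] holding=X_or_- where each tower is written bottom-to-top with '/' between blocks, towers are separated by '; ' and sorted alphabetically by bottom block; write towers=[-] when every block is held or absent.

towers=[A/D; C/E/B] holding=-

step 1 (stack(E, C)): towers=[B; C/E; D/A] holding=-
step 2 (pickup(B)): towers=[C/E; D/A] holding=B
step 3 (stack(B, E)): towers=[C/E/B; D/A] holding=-
step 4 (unstack(A, D)): towers=[C/E/B; D] holding=A
step 5 (putdown(A)): towers=[A; C/E/B; D] holding=-
step 6 (pickup(D)): towers=[A; C/E/B] holding=D
step 7 (stack(D, A)): towers=[A/D; C/E/B] holding=-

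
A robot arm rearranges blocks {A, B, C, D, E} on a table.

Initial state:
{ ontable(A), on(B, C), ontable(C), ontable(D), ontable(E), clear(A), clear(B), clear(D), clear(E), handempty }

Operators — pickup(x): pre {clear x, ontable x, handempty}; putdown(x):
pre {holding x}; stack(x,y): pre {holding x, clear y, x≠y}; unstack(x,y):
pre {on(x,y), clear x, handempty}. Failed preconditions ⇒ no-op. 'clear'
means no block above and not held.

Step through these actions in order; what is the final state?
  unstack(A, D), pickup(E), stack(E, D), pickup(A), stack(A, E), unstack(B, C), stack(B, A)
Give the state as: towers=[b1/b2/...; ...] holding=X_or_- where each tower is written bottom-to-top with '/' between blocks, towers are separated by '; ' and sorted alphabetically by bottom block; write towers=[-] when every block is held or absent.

towers=[C; D/E/A/B] holding=-

step 1 (unstack(A, D)) [no-op]: towers=[A; C/B; D; E] holding=-
step 2 (pickup(E)): towers=[A; C/B; D] holding=E
step 3 (stack(E, D)): towers=[A; C/B; D/E] holding=-
step 4 (pickup(A)): towers=[C/B; D/E] holding=A
step 5 (stack(A, E)): towers=[C/B; D/E/A] holding=-
step 6 (unstack(B, C)): towers=[C; D/E/A] holding=B
step 7 (stack(B, A)): towers=[C; D/E/A/B] holding=-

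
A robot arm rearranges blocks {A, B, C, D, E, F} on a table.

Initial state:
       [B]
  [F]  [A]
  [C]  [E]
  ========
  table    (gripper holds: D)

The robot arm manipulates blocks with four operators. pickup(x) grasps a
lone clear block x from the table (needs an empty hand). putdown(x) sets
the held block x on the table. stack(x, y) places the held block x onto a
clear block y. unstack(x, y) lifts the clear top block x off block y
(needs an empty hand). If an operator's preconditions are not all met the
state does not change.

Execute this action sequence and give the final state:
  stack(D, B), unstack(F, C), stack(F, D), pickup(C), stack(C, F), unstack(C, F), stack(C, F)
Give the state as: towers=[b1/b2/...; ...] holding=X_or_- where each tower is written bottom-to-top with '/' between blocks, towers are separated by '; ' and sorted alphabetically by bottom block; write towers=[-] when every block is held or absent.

towers=[E/A/B/D/F/C] holding=-

step 1 (stack(D, B)): towers=[C/F; E/A/B/D] holding=-
step 2 (unstack(F, C)): towers=[C; E/A/B/D] holding=F
step 3 (stack(F, D)): towers=[C; E/A/B/D/F] holding=-
step 4 (pickup(C)): towers=[E/A/B/D/F] holding=C
step 5 (stack(C, F)): towers=[E/A/B/D/F/C] holding=-
step 6 (unstack(C, F)): towers=[E/A/B/D/F] holding=C
step 7 (stack(C, F)): towers=[E/A/B/D/F/C] holding=-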